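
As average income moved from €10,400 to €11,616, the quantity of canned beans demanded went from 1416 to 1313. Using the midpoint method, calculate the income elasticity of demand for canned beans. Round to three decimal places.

%ΔQ = (1313 − 1416)/[(1416+1313)/2] = -103/1364.5 ≈ -0.0755.
%ΔM = (11,616 − 10,400)/[(10,400+11,616)/2] = 1216/11008 ≈ 0.1105.
E_I = %ΔQ/%ΔM ≈ -0.683.
E_I < 0: inferior good.

-0.683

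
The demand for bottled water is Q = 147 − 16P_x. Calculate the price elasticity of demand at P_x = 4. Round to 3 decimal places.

-0.771

At P_x = 4, Q = 83.
dQ/dP_x = −16.
Point elasticity E = (dQ/dP_x)·(P_x/Q) = -16 × 4/83 ≈ -0.771.
|E| < 1, so demand is inelastic at this price.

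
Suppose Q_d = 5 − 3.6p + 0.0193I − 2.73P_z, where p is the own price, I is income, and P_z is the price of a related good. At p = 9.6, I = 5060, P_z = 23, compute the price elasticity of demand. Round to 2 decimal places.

-6.51

Q_d = 5 − 3.6(9.6) + 0.0193(5060) − 2.73(23) = 5 − 34.56 + 97.658 − 62.79 = 5.308.
∂Q_d/∂p = −3.6, so E_p = (−3.6)·(9.6/5.308) ≈ -6.51.
|E_p| > 1: demand is elastic.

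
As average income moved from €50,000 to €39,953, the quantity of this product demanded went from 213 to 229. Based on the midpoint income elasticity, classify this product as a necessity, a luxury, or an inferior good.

%ΔQ = (229 − 213)/[(213+229)/2] = 16/221 ≈ 0.0724.
%ΔI = (39,953 − 50,000)/[(50,000+39,953)/2] = -10047/44976.5 ≈ -0.2234.
E_I = %ΔQ/%ΔI ≈ -0.324.
E_I < 0: inferior good.

inferior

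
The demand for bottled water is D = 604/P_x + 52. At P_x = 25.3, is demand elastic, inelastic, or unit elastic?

At P_x = 25.3, D = 75.8735.
dD/dP_x = −604/P_x² = −0.9436.
Point elasticity E = (dD/dP_x)·(P_x/D) = -0.9436 × 25.3/75.8735 ≈ -0.315.
|E| ≈ 0.315 < 1, so demand is inelastic.

inelastic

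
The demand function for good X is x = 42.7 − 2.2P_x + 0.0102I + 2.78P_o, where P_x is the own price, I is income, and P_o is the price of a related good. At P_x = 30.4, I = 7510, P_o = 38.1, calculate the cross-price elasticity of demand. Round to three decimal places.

0.669

At the given point, x = 42.7 − 2.2(30.4) + 0.0102(7510) + 2.78(38.1) = 42.7 − 66.88 + 76.602 + 105.918 = 158.34.
∂x/∂P_o = +2.78, so E_xy = 2.78·(38.1/158.34) ≈ 0.669.
E_xy > 0: the goods are substitutes.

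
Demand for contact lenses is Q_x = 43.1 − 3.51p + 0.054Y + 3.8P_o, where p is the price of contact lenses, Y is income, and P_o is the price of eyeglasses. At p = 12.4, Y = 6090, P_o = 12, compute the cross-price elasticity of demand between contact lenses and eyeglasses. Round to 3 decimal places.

First evaluate Q_x: 43.1 − 3.51(12.4) + 0.054(6090) + 3.8(12) = 43.1 − 43.524 + 328.86 + 45.6 = 374.036.
∂Q_x/∂P_o = +3.8, so E_xy = 3.8·(12/374.036) ≈ 0.122.
E_xy > 0: the goods are substitutes.

0.122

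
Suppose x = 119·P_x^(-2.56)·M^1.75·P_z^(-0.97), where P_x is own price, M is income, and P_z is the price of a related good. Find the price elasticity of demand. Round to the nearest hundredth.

-2.56

For a Cobb–Douglas (constant-elasticity) form x = A·P_x^α·…, the elasticity with respect to P_x equals the exponent α at every point.
Here the exponent on P_x is -2.56, so the price elasticity of demand is -2.56.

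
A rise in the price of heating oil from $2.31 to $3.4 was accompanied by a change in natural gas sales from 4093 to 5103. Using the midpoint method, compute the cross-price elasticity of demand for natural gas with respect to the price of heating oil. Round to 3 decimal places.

0.575

%ΔQ_x = (5103 − 4093)/[(4093+5103)/2] = 1010/4598 ≈ 0.2197.
%ΔP_y = (3.4 − 2.31)/[(2.31+3.4)/2] ≈ 0.3818.
E_xy = 0.2197/0.3818 ≈ 0.575.
E_xy > 0, so natural gas and heating oil are substitutes.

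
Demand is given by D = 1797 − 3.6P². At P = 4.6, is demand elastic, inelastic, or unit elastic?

At P = 4.6, D = 1720.824.
dD/dP = −2·3.6·P = −33.12.
Point elasticity E = (dD/dP)·(P/D) = -33.12 × 4.6/1720.824 ≈ -0.089.
|E| ≈ 0.089 < 1, so demand is inelastic.

inelastic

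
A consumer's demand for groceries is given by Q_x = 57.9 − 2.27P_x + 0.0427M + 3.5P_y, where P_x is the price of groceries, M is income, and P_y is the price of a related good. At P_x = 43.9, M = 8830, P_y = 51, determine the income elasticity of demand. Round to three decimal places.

0.734

Q_x = 57.9 − 2.27(43.9) + 0.0427(8830) + 3.5(51) = 57.9 − 99.653 + 377.041 + 178.5 = 513.788.
∂Q_x/∂M = +0.0427, so E_I = 0.0427·(8830/513.788) ≈ 0.734.
E_I ∈ (0,1): normal good (necessity).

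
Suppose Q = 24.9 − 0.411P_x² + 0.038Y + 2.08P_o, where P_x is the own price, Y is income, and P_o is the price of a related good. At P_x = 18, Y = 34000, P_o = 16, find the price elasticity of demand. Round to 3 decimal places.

Evaluating quantity at (P_x, Y, P_o) gives Q = 24.9 − 0.411(18)² + 0.038(34000) + 2.08(16) = 24.9 − 133.164 + 1292 + 33.28 = 1217.016.
∂Q/∂P_x = −2·0.411·P_x = -14.796, so E_p = -14.796·(18/1217.016) ≈ -0.219.
|E_p| < 1: demand is inelastic.

-0.219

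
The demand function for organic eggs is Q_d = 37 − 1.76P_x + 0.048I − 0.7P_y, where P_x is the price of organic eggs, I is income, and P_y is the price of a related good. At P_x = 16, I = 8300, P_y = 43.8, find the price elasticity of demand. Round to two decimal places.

-0.07

First evaluate Q_d: 37 − 1.76(16) + 0.048(8300) − 0.7(43.8) = 37 − 28.16 + 398.4 − 30.66 = 376.58.
∂Q_d/∂P_x = −1.76, so E_p = (−1.76)·(16/376.58) ≈ -0.07.
|E_p| < 1: demand is inelastic.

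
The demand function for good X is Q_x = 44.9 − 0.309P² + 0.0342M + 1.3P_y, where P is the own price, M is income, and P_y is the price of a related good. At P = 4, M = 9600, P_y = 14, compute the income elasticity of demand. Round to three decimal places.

0.850

Q_x = 44.9 − 0.309(4)² + 0.0342(9600) + 1.3(14) = 44.9 − 4.944 + 328.32 + 18.2 = 386.476.
∂Q_x/∂M = +0.0342, so E_I = 0.0342·(9600/386.476) ≈ 0.850.
E_I ∈ (0,1): normal good (necessity).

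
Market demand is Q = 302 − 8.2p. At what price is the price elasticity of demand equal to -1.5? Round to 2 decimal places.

Set −bp/(a − bp) = −1.5 ⇒ bp = 1.5(a − bp) ⇒ bp(1+1.5) = 1.5·a.
p = 1.5·302/(8.2·2.5) ≈ 22.10.

22.10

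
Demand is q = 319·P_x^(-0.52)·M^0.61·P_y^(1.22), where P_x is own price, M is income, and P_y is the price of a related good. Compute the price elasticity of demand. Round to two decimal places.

-0.52

For a Cobb–Douglas (constant-elasticity) form q = A·P_x^α·…, the elasticity with respect to P_x equals the exponent α at every point.
Here the exponent on P_x is -0.52, so the price elasticity of demand is -0.52.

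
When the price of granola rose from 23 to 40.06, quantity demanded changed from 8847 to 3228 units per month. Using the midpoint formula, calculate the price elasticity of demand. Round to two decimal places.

%ΔQ = (3228 − 8847)/[(8847 + 3228)/2] = -5619/6037.5 ≈ -0.9307.
%Δp = (40.06 − 23)/[(23 + 40.06)/2] = 17.06/31.53 ≈ 0.5411.
Arc elasticity E = %ΔQ/%Δp ≈ -0.9307/0.5411 ≈ -1.72.
|E| > 1: demand is elastic over this range.

-1.72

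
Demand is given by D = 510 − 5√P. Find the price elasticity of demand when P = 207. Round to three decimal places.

-0.082

At P = 207, D = 438.0625.
dD/dP = −5/(2√P) = −5/(2·14.3875).
Point elasticity E = (dD/dP)·(P/D) = -0.1738 × 207/438.0625 ≈ -0.082.
|E| < 1, so demand is inelastic at this price.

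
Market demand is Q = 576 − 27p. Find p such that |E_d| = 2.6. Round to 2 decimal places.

15.41

Set −bp/(a − bp) = −2.6 ⇒ bp = 2.6(a − bp) ⇒ bp(1+2.6) = 2.6·a.
p = 2.6·576/(27·3.6) ≈ 15.41.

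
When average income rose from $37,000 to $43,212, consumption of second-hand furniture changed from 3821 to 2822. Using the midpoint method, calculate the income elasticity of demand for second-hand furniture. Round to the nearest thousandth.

%ΔQ = (2822 − 3821)/[(3821+2822)/2] = -999/3321.5 ≈ -0.3008.
%ΔM = (43,212 − 37,000)/[(37,000+43,212)/2] = 6212/40106 ≈ 0.1549.
E_I = %ΔQ/%ΔM ≈ -1.942.
E_I < 0: inferior good.

-1.942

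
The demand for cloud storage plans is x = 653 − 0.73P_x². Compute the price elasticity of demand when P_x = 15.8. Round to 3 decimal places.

At P_x = 15.8, x = 470.7628.
dx/dP_x = −2·0.73·P_x = −23.068.
Point elasticity E = (dx/dP_x)·(P_x/x) = -23.068 × 15.8/470.7628 ≈ -0.774.
|E| < 1, so demand is inelastic at this price.

-0.774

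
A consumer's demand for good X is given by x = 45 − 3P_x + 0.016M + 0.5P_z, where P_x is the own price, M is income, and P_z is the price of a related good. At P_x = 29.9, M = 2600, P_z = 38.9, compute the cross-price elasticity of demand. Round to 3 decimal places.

Substituting, x = 45 − 3(29.9) + 0.016(2600) + 0.5(38.9) = 45 − 89.7 + 41.6 + 19.45 = 16.35.
∂x/∂P_z = +0.5, so E_xy = 0.5·(38.9/16.35) ≈ 1.190.
E_xy > 0: the goods are substitutes.

1.190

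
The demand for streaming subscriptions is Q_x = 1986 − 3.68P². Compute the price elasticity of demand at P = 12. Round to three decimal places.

-0.728

At P = 12, Q_x = 1456.08.
dQ_x/dP = −2·3.68·P = −88.32.
Point elasticity E = (dQ_x/dP)·(P/Q_x) = -88.32 × 12/1456.08 ≈ -0.728.
|E| < 1, so demand is inelastic at this price.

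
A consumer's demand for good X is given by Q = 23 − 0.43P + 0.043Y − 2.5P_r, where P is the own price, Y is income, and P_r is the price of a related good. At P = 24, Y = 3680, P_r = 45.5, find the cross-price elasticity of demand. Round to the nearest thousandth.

Evaluating quantity at (P, Y, P_r) gives Q = 23 − 0.43(24) + 0.043(3680) − 2.5(45.5) = 23 − 10.32 + 158.24 − 113.75 = 57.17.
∂Q/∂P_r = −2.5, so E_xy = -2.5·(45.5/57.17) ≈ -1.990.
E_xy < 0: the goods are complements.

-1.990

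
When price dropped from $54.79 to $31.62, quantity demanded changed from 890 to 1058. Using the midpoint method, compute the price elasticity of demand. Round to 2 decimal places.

-0.32

%Δq = (1058 − 890)/[(890 + 1058)/2] = 168/974 ≈ 0.1725.
%Δp = (31.62 − 54.79)/[(54.79 + 31.62)/2] = -23.17/43.205 ≈ -0.5363.
Arc elasticity E = %Δq/%Δp ≈ 0.1725/-0.5363 ≈ -0.32.
|E| < 1: demand is inelastic over this range.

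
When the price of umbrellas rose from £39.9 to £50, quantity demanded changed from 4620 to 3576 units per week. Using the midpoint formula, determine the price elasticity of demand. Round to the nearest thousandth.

%ΔQ = (3576 − 4620)/[(4620 + 3576)/2] = -1044/4098 ≈ -0.2548.
%ΔP = (50 − 39.9)/[(39.9 + 50)/2] = 10.1/44.95 ≈ 0.2247.
Arc elasticity E = %ΔQ/%ΔP ≈ -0.2548/0.2247 ≈ -1.134.
|E| > 1: demand is elastic over this range.

-1.134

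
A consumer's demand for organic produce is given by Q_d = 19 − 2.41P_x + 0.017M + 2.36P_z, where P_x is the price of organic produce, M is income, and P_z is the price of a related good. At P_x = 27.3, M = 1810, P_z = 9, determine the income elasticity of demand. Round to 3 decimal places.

5.898

First evaluate Q_d: 19 − 2.41(27.3) + 0.017(1810) + 2.36(9) = 19 − 65.793 + 30.77 + 21.24 = 5.217.
∂Q_d/∂M = +0.017, so E_I = 0.017·(1810/5.217) ≈ 5.898.
E_I > 1: normal good (luxury).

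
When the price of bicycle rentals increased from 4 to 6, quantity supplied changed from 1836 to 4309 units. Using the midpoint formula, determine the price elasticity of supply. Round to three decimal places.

2.012

%Δq = (4309 − 1836)/[(1836 + 4309)/2] = 2473/3072.5 ≈ 0.8049.
%ΔP = (6 − 4)/[(4 + 6)/2] = 2/5 ≈ 0.4000.
Arc elasticity E = %Δq/%ΔP ≈ 0.8049/0.4000 ≈ 2.012.
|E| > 1: supply is elastic over this range.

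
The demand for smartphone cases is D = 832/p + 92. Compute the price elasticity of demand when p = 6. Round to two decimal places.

-0.60

At p = 6, D = 230.6667.
dD/dp = −832/p² = −23.1111.
Point elasticity E = (dD/dp)·(p/D) = -23.1111 × 6/230.6667 ≈ -0.60.
|E| < 1, so demand is inelastic at this price.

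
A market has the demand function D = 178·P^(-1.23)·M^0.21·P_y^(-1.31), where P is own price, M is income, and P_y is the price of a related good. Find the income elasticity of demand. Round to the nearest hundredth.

0.21

For a Cobb–Douglas (constant-elasticity) form D = A·M^α·…, the elasticity with respect to M equals the exponent α at every point.
Here the exponent on M is 0.21, so the income elasticity of demand is 0.21.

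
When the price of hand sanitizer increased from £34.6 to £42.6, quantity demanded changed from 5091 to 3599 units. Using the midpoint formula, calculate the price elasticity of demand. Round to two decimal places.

-1.66

%ΔQ = (3599 − 5091)/[(5091 + 3599)/2] = -1492/4345 ≈ -0.3434.
%ΔP = (42.6 − 34.6)/[(34.6 + 42.6)/2] = 8/38.6 ≈ 0.2073.
Arc elasticity E = %ΔQ/%ΔP ≈ -0.3434/0.2073 ≈ -1.66.
|E| > 1: demand is elastic over this range.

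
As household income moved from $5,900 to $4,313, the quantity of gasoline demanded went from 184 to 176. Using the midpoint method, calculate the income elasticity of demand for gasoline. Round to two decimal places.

%ΔQ = (176 − 184)/[(184+176)/2] = -8/180 ≈ -0.0444.
%ΔM = (4,313 − 5,900)/[(5,900+4,313)/2] = -1587/5106.5 ≈ -0.3108.
E_I = %ΔQ/%ΔM ≈ 0.14.
E_I ∈ (0,1): normal good (necessity).

0.14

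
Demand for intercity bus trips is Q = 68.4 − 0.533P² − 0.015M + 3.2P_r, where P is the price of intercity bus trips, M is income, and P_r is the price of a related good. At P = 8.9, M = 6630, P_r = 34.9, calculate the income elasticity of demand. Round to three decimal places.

Substituting, Q = 68.4 − 0.533(8.9)² − 0.015(6630) + 3.2(34.9) = 68.4 − 42.2189 − 99.45 + 111.68 = 38.4111.
∂Q/∂M = −0.015, so E_I = -0.015·(6630/38.4111) ≈ -2.589.
E_I < 0: inferior good.

-2.589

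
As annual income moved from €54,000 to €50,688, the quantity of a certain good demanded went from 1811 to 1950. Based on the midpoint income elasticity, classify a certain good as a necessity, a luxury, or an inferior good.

%ΔQ = (1950 − 1811)/[(1811+1950)/2] = 139/1880.5 ≈ 0.0739.
%ΔM = (50,688 − 54,000)/[(54,000+50,688)/2] = -3312/52344 ≈ -0.0633.
E_I = %ΔQ/%ΔM ≈ -1.168.
E_I < 0: inferior good.

inferior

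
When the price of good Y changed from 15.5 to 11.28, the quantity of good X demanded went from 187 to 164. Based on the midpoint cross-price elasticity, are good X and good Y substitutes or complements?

%ΔQ_x = (164 − 187)/[(187+164)/2] = -23/175.5 ≈ -0.1311.
%ΔP_y = (11.28 − 15.5)/[(15.5+11.28)/2] ≈ -0.3152.
E_xy = -0.1311/-0.3152 ≈ 0.416.
E_xy > 0, so the goods are substitutes.

substitutes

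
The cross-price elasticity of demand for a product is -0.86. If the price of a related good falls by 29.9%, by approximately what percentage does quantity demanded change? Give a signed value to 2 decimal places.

25.71

%ΔQ ≈ E × %ΔP_y = (-0.86) × (-29.9%) ≈ 25.71%.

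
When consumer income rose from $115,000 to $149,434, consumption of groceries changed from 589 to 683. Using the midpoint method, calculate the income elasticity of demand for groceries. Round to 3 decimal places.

0.568

%ΔQ = (683 − 589)/[(589+683)/2] = 94/636 ≈ 0.1478.
%ΔY = (149,434 − 115,000)/[(115,000+149,434)/2] = 34434/132217 ≈ 0.2604.
E_I = %ΔQ/%ΔY ≈ 0.568.
E_I ∈ (0,1): normal good (necessity).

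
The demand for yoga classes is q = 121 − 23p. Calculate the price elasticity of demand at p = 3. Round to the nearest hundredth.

-1.33

At p = 3, q = 52.
dq/dp = −23.
Point elasticity E = (dq/dp)·(p/q) = -23 × 3/52 ≈ -1.33.
|E| > 1, so demand is elastic at this price.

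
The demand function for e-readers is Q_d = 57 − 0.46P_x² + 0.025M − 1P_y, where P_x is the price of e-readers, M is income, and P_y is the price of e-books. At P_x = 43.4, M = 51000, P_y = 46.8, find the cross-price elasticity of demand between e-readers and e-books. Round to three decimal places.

Q_d = 57 − 0.46(43.4)² + 0.025(51000) − 1(46.8) = 57 − 866.4376 + 1275 − 46.8 = 418.7624.
∂Q_d/∂P_y = −1, so E_xy = -1·(46.8/418.7624) ≈ -0.112.
E_xy < 0: the goods are complements.

-0.112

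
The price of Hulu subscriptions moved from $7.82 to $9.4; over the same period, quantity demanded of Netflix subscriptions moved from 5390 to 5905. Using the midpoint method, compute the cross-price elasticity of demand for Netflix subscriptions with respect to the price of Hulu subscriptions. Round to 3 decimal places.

%ΔQ_x = (5905 − 5390)/[(5390+5905)/2] = 515/5647.5 ≈ 0.0912.
%ΔP_y = (9.4 − 7.82)/[(7.82+9.4)/2] ≈ 0.1835.
E_xy = 0.0912/0.1835 ≈ 0.497.
E_xy > 0, so Netflix subscriptions and Hulu subscriptions are substitutes.

0.497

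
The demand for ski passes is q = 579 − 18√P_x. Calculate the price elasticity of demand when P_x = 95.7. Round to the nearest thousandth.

At P_x = 95.7, q = 402.9125.
dq/dP_x = −18/(2√P_x) = −18/(2·9.7826).
Point elasticity E = (dq/dP_x)·(P_x/q) = -0.92 × 95.7/402.9125 ≈ -0.219.
|E| < 1, so demand is inelastic at this price.

-0.219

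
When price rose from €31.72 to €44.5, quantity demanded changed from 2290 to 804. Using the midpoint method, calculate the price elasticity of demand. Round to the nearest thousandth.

-2.864

%Δq = (804 − 2290)/[(2290 + 804)/2] = -1486/1547 ≈ -0.9606.
%Δp = (44.5 − 31.72)/[(31.72 + 44.5)/2] = 12.78/38.11 ≈ 0.3353.
Arc elasticity E = %Δq/%Δp ≈ -0.9606/0.3353 ≈ -2.864.
|E| > 1: demand is elastic over this range.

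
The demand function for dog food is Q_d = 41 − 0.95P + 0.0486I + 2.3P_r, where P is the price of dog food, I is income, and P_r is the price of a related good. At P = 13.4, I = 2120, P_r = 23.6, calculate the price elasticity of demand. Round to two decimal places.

At the given point, Q_d = 41 − 0.95(13.4) + 0.0486(2120) + 2.3(23.6) = 41 − 12.73 + 103.032 + 54.28 = 185.582.
∂Q_d/∂P = −0.95, so E_p = (−0.95)·(13.4/185.582) ≈ -0.07.
|E_p| < 1: demand is inelastic.

-0.07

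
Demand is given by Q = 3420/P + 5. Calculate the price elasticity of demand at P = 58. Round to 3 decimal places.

At P = 58, Q = 63.9655.
dQ/dP = −3420/P² = −1.0166.
Point elasticity E = (dQ/dP)·(P/Q) = -1.0166 × 58/63.9655 ≈ -0.922.
|E| < 1, so demand is inelastic at this price.

-0.922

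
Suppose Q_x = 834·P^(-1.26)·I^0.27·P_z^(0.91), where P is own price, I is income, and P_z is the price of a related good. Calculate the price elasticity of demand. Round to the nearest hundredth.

-1.26

For a Cobb–Douglas (constant-elasticity) form Q_x = A·P^α·…, the elasticity with respect to P equals the exponent α at every point.
Here the exponent on P is -1.26, so the price elasticity of demand is -1.26.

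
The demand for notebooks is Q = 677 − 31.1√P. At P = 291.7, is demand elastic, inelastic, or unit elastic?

elastic

At P = 291.7, Q = 145.836.
dQ/dP = −31.1/(2√P) = −31.1/(2·17.0792).
Point elasticity E = (dQ/dP)·(P/Q) = -0.9105 × 291.7/145.836 ≈ -1.821.
|E| ≈ 1.821 > 1, so demand is elastic.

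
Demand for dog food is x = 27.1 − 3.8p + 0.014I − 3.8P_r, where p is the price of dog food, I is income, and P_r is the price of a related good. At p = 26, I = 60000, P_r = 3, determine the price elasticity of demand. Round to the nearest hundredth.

-0.13

x = 27.1 − 3.8(26) + 0.014(60000) − 3.8(3) = 27.1 − 98.8 + 840 − 11.4 = 756.9.
∂x/∂p = −3.8, so E_p = (−3.8)·(26/756.9) ≈ -0.13.
|E_p| < 1: demand is inelastic.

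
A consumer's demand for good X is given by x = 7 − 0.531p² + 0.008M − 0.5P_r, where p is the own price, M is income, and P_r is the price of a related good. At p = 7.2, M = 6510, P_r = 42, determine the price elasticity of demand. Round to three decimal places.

-5.217

At the given point, x = 7 − 0.531(7.2)² + 0.008(6510) − 0.5(42) = 7 − 27.527 + 52.08 − 21 = 10.553.
∂x/∂p = −2·0.531·p = -7.6464, so E_p = -7.6464·(7.2/10.553) ≈ -5.217.
|E_p| > 1: demand is elastic.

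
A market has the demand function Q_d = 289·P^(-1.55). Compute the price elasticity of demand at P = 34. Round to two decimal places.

For a Cobb–Douglas (constant-elasticity) form Q_d = A·P^α·…, the elasticity with respect to P equals the exponent α at every point.
Here the exponent on P is -1.55, so the price elasticity of demand is -1.55.

-1.55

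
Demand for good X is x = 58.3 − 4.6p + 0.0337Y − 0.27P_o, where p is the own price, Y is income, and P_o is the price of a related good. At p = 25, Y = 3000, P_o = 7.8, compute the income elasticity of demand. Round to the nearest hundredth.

At the given point, x = 58.3 − 4.6(25) + 0.0337(3000) − 0.27(7.8) = 58.3 − 115 + 101.1 − 2.106 = 42.294.
∂x/∂Y = +0.0337, so E_I = 0.0337·(3000/42.294) ≈ 2.39.
E_I > 1: normal good (luxury).

2.39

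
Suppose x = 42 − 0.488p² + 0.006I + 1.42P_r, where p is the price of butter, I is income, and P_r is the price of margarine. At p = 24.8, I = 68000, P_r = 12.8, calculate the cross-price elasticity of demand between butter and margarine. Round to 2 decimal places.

At the given point, x = 42 − 0.488(24.8)² + 0.006(68000) + 1.42(12.8) = 42 − 300.1395 + 408 + 18.176 = 168.0365.
∂x/∂P_r = +1.42, so E_xy = 1.42·(12.8/168.0365) ≈ 0.11.
E_xy > 0: the goods are substitutes.

0.11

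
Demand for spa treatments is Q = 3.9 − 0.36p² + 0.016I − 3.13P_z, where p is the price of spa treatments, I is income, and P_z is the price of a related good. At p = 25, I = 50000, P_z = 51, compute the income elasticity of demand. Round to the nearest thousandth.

At the given point, Q = 3.9 − 0.36(25)² + 0.016(50000) − 3.13(51) = 3.9 − 225 + 800 − 159.63 = 419.27.
∂Q/∂I = +0.016, so E_I = 0.016·(50000/419.27) ≈ 1.908.
E_I > 1: normal good (luxury).

1.908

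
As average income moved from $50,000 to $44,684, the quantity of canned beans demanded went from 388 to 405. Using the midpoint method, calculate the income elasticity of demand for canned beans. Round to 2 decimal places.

-0.38

%ΔQ = (405 − 388)/[(388+405)/2] = 17/396.5 ≈ 0.0429.
%ΔI = (44,684 − 50,000)/[(50,000+44,684)/2] = -5316/47342 ≈ -0.1123.
E_I = %ΔQ/%ΔI ≈ -0.38.
E_I < 0: inferior good.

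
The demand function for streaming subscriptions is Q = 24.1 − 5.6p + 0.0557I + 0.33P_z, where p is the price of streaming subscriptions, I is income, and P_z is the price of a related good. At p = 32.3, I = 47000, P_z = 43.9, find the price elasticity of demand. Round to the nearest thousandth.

At the given point, Q = 24.1 − 5.6(32.3) + 0.0557(47000) + 0.33(43.9) = 24.1 − 180.88 + 2617.9 + 14.487 = 2475.607.
∂Q/∂p = −5.6, so E_p = (−5.6)·(32.3/2475.607) ≈ -0.073.
|E_p| < 1: demand is inelastic.

-0.073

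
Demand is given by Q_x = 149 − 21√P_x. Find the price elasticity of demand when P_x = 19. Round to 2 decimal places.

At P_x = 19, Q_x = 57.4631.
dQ_x/dP_x = −21/(2√P_x) = −21/(2·4.3589).
Point elasticity E = (dQ_x/dP_x)·(P_x/Q_x) = -2.4089 × 19/57.4631 ≈ -0.80.
|E| < 1, so demand is inelastic at this price.

-0.80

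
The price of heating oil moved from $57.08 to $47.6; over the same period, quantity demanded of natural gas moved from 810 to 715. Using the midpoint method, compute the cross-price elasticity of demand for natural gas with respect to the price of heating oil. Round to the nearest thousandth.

%ΔQ_x = (715 − 810)/[(810+715)/2] = -95/762.5 ≈ -0.1246.
%ΔP_y = (47.6 − 57.08)/[(57.08+47.6)/2] ≈ -0.1811.
E_xy = -0.1246/-0.1811 ≈ 0.688.
E_xy > 0, so natural gas and heating oil are substitutes.

0.688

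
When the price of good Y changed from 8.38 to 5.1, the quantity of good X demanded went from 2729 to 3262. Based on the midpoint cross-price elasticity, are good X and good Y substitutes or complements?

%ΔQ_x = (3262 − 2729)/[(2729+3262)/2] = 533/2995.5 ≈ 0.1779.
%ΔP_y = (5.1 − 8.38)/[(8.38+5.1)/2] ≈ -0.4866.
E_xy = 0.1779/-0.4866 ≈ -0.366.
E_xy < 0, so the goods are complements.

complements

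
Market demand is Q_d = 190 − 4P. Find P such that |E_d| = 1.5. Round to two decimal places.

28.50

Set −bP/(a − bP) = −1.5 ⇒ bP = 1.5(a − bP) ⇒ bP(1+1.5) = 1.5·a.
P = 1.5·190/(4·2.5) = 28.50.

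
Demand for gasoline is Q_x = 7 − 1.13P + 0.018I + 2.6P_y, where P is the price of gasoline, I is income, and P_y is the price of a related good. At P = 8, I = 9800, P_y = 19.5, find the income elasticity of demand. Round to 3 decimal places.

0.784

Q_x = 7 − 1.13(8) + 0.018(9800) + 2.6(19.5) = 7 − 9.04 + 176.4 + 50.7 = 225.06.
∂Q_x/∂I = +0.018, so E_I = 0.018·(9800/225.06) ≈ 0.784.
E_I ∈ (0,1): normal good (necessity).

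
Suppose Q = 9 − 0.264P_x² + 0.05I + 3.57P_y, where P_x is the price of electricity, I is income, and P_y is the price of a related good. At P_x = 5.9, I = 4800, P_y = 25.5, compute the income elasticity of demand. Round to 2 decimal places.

0.73

Substituting, Q = 9 − 0.264(5.9)² + 0.05(4800) + 3.57(25.5) = 9 − 9.1898 + 240 + 91.035 = 330.8452.
∂Q/∂I = +0.05, so E_I = 0.05·(4800/330.8452) ≈ 0.73.
E_I ∈ (0,1): normal good (necessity).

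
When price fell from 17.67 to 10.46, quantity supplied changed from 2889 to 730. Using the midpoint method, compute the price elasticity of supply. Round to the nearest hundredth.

%ΔQ = (730 − 2889)/[(2889 + 730)/2] = -2159/1809.5 ≈ -1.1931.
%ΔP = (10.46 − 17.67)/[(17.67 + 10.46)/2] = -7.21/14.065 ≈ -0.5126.
Arc elasticity E = %ΔQ/%ΔP ≈ -1.1931/-0.5126 ≈ 2.33.
|E| > 1: supply is elastic over this range.

2.33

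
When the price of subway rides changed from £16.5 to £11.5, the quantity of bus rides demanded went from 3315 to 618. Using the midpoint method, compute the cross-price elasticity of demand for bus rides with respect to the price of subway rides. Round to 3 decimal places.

3.840

%ΔQ_x = (618 − 3315)/[(3315+618)/2] = -2697/1966.5 ≈ -1.3715.
%ΔP_y = (11.5 − 16.5)/[(16.5+11.5)/2] ≈ -0.3571.
E_xy = -1.3715/-0.3571 ≈ 3.840.
E_xy > 0, so bus rides and subway rides are substitutes.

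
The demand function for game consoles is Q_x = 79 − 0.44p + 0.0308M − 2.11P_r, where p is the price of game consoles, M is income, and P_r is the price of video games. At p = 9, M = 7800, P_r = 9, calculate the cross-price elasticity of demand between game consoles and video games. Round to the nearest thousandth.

-0.064

At the given point, Q_x = 79 − 0.44(9) + 0.0308(7800) − 2.11(9) = 79 − 3.96 + 240.24 − 18.99 = 296.29.
∂Q_x/∂P_r = −2.11, so E_xy = -2.11·(9/296.29) ≈ -0.064.
E_xy < 0: the goods are complements.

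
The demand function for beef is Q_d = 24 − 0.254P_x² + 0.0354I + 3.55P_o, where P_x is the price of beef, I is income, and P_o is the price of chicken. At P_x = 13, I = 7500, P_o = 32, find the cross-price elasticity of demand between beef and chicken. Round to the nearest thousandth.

At the given point, Q_d = 24 − 0.254(13)² + 0.0354(7500) + 3.55(32) = 24 − 42.926 + 265.5 + 113.6 = 360.174.
∂Q_d/∂P_o = +3.55, so E_xy = 3.55·(32/360.174) ≈ 0.315.
E_xy > 0: the goods are substitutes.

0.315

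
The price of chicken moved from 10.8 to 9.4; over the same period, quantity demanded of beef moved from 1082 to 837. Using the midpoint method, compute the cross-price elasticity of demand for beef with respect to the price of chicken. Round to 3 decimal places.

1.842

%ΔQ_x = (837 − 1082)/[(1082+837)/2] = -245/959.5 ≈ -0.2553.
%ΔP_y = (9.4 − 10.8)/[(10.8+9.4)/2] ≈ -0.1386.
E_xy = -0.2553/-0.1386 ≈ 1.842.
E_xy > 0, so beef and chicken are substitutes.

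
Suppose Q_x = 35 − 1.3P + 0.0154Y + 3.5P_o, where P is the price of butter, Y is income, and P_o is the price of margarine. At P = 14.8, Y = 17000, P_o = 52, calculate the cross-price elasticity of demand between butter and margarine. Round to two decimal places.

Q_x = 35 − 1.3(14.8) + 0.0154(17000) + 3.5(52) = 35 − 19.24 + 261.8 + 182 = 459.56.
∂Q_x/∂P_o = +3.5, so E_xy = 3.5·(52/459.56) ≈ 0.40.
E_xy > 0: the goods are substitutes.

0.40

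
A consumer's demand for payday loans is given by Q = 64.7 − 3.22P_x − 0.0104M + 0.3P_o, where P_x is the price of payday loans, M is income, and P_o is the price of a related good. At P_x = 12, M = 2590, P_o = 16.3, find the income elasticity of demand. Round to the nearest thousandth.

Substituting, Q = 64.7 − 3.22(12) − 0.0104(2590) + 0.3(16.3) = 64.7 − 38.64 − 26.936 + 4.89 = 4.014.
∂Q/∂M = −0.0104, so E_I = -0.0104·(2590/4.014) ≈ -6.711.
E_I < 0: inferior good.

-6.711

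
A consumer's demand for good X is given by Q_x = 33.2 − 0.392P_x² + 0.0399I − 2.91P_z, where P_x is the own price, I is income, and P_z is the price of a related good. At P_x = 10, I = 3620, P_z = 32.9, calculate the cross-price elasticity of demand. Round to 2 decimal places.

-2.24

Evaluating quantity at (P_x, I, P_z) gives Q_x = 33.2 − 0.392(10)² + 0.0399(3620) − 2.91(32.9) = 33.2 − 39.2 + 144.438 − 95.739 = 42.699.
∂Q_x/∂P_z = −2.91, so E_xy = -2.91·(32.9/42.699) ≈ -2.24.
E_xy < 0: the goods are complements.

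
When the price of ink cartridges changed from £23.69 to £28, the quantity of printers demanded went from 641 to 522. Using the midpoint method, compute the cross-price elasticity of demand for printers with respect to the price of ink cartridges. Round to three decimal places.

-1.227

%ΔQ_x = (522 − 641)/[(641+522)/2] = -119/581.5 ≈ -0.2046.
%ΔP_y = (28 − 23.69)/[(23.69+28)/2] ≈ 0.1668.
E_xy = -0.2046/0.1668 ≈ -1.227.
E_xy < 0, so printers and ink cartridges are complements.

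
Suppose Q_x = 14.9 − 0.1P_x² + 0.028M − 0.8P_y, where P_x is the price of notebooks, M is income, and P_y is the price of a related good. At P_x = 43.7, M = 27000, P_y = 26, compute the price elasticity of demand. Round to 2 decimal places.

-0.68

Substituting, Q_x = 14.9 − 0.1(43.7)² + 0.028(27000) − 0.8(26) = 14.9 − 190.969 + 756 − 20.8 = 559.131.
∂Q_x/∂P_x = −2·0.1·P_x = -8.74, so E_p = -8.74·(43.7/559.131) ≈ -0.68.
|E_p| < 1: demand is inelastic.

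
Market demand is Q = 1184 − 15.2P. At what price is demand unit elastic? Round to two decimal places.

38.95

For linear demand Q = a − bP, E = −bP/(a − bP). |E| = 1 ⇒ bP = a − bP ⇒ P = a/(2b).
P = 1184/(2·15.2) ≈ 38.95.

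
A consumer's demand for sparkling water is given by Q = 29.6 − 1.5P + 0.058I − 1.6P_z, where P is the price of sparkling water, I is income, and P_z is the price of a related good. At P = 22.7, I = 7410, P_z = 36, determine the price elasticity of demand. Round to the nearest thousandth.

At the given point, Q = 29.6 − 1.5(22.7) + 0.058(7410) − 1.6(36) = 29.6 − 34.05 + 429.78 − 57.6 = 367.73.
∂Q/∂P = −1.5, so E_p = (−1.5)·(22.7/367.73) ≈ -0.093.
|E_p| < 1: demand is inelastic.

-0.093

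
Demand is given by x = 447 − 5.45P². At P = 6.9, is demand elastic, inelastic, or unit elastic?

elastic

At P = 6.9, x = 187.5255.
dx/dP = −2·5.45·P = −75.21.
Point elasticity E = (dx/dP)·(P/x) = -75.21 × 6.9/187.5255 ≈ -2.767.
|E| ≈ 2.767 > 1, so demand is elastic.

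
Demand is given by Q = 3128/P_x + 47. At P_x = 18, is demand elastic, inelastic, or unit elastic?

inelastic

At P_x = 18, Q = 220.7778.
dQ/dP_x = −3128/P_x² = −9.6543.
Point elasticity E = (dQ/dP_x)·(P_x/Q) = -9.6543 × 18/220.7778 ≈ -0.787.
|E| ≈ 0.787 < 1, so demand is inelastic.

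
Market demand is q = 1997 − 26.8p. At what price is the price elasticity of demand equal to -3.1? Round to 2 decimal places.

Set −bp/(a − bp) = −3.1 ⇒ bp = 3.1(a − bp) ⇒ bp(1+3.1) = 3.1·a.
p = 3.1·1997/(26.8·4.1) ≈ 56.34.

56.34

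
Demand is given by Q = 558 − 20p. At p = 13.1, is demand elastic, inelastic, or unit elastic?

At p = 13.1, Q = 296.
dQ/dp = −20.
Point elasticity E = (dQ/dp)·(p/Q) = -20 × 13.1/296 ≈ -0.885.
|E| ≈ 0.885 < 1, so demand is inelastic.

inelastic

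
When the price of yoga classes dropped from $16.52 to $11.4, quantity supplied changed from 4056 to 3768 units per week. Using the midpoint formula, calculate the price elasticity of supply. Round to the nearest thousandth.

0.201

%Δq = (3768 − 4056)/[(4056 + 3768)/2] = -288/3912 ≈ -0.0736.
%Δp = (11.4 − 16.52)/[(16.52 + 11.4)/2] = -5.12/13.96 ≈ -0.3668.
Arc elasticity E = %Δq/%Δp ≈ -0.0736/-0.3668 ≈ 0.201.
|E| < 1: supply is inelastic over this range.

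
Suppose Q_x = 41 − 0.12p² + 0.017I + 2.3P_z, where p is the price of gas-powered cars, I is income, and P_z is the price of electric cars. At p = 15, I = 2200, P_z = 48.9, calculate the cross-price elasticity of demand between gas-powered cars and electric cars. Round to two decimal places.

0.69

At the given point, Q_x = 41 − 0.12(15)² + 0.017(2200) + 2.3(48.9) = 41 − 27 + 37.4 + 112.47 = 163.87.
∂Q_x/∂P_z = +2.3, so E_xy = 2.3·(48.9/163.87) ≈ 0.69.
E_xy > 0: the goods are substitutes.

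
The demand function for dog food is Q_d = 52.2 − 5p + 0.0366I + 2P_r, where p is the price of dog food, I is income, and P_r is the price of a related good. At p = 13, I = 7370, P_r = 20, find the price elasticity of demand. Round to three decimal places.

Q_d = 52.2 − 5(13) + 0.0366(7370) + 2(20) = 52.2 − 65 + 269.742 + 40 = 296.942.
∂Q_d/∂p = −5, so E_p = (−5)·(13/296.942) ≈ -0.219.
|E_p| < 1: demand is inelastic.

-0.219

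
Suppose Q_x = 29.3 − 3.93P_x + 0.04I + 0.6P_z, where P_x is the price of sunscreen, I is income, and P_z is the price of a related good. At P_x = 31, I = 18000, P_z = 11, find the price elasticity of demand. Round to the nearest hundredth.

-0.19

At the given point, Q_x = 29.3 − 3.93(31) + 0.04(18000) + 0.6(11) = 29.3 − 121.83 + 720 + 6.6 = 634.07.
∂Q_x/∂P_x = −3.93, so E_p = (−3.93)·(31/634.07) ≈ -0.19.
|E_p| < 1: demand is inelastic.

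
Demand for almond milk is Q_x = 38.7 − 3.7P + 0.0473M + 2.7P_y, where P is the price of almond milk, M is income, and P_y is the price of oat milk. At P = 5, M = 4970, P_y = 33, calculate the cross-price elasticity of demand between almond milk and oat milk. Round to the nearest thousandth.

First evaluate Q_x: 38.7 − 3.7(5) + 0.0473(4970) + 2.7(33) = 38.7 − 18.5 + 235.081 + 89.1 = 344.381.
∂Q_x/∂P_y = +2.7, so E_xy = 2.7·(33/344.381) ≈ 0.259.
E_xy > 0: the goods are substitutes.

0.259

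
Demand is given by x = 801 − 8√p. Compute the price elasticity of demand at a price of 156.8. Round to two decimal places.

-0.07

At p = 156.8, x = 700.8242.
dx/dp = −8/(2√p) = −8/(2·12.522).
Point elasticity E = (dx/dp)·(p/x) = -0.3194 × 156.8/700.8242 ≈ -0.07.
|E| < 1, so demand is inelastic at this price.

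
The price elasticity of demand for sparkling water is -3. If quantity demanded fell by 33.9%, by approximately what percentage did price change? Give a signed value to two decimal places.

%ΔQ ≈ E × %ΔP ⇒ %ΔP = %ΔQ / E = (-33.9%)/(-3) = 11.30%.

11.30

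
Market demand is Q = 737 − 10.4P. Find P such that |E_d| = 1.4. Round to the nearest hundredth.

Set −bP/(a − bP) = −1.4 ⇒ bP = 1.4(a − bP) ⇒ bP(1+1.4) = 1.4·a.
P = 1.4·737/(10.4·2.4) ≈ 41.34.

41.34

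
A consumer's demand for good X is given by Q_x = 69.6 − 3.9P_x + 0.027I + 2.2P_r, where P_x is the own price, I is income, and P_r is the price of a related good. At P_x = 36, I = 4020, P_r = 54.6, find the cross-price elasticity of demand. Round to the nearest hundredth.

Evaluating quantity at (P_x, I, P_r) gives Q_x = 69.6 − 3.9(36) + 0.027(4020) + 2.2(54.6) = 69.6 − 140.4 + 108.54 + 120.12 = 157.86.
∂Q_x/∂P_r = +2.2, so E_xy = 2.2·(54.6/157.86) ≈ 0.76.
E_xy > 0: the goods are substitutes.

0.76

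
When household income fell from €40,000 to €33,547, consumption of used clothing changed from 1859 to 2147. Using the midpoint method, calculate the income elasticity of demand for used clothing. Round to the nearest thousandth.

-0.819

%ΔQ = (2147 − 1859)/[(1859+2147)/2] = 288/2003 ≈ 0.1438.
%ΔM = (33,547 − 40,000)/[(40,000+33,547)/2] = -6453/36773.5 ≈ -0.1755.
E_I = %ΔQ/%ΔM ≈ -0.819.
E_I < 0: inferior good.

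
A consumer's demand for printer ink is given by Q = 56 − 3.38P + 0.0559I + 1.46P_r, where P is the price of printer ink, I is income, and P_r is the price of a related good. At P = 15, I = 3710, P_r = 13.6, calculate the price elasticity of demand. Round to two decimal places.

-0.22

Evaluating quantity at (P, I, P_r) gives Q = 56 − 3.38(15) + 0.0559(3710) + 1.46(13.6) = 56 − 50.7 + 207.389 + 19.856 = 232.545.
∂Q/∂P = −3.38, so E_p = (−3.38)·(15/232.545) ≈ -0.22.
|E_p| < 1: demand is inelastic.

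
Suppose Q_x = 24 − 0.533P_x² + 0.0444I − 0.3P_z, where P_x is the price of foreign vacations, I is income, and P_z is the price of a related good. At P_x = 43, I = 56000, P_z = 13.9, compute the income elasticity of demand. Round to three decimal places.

1.635

Substituting, Q_x = 24 − 0.533(43)² + 0.0444(56000) − 0.3(13.9) = 24 − 985.517 + 2486.4 − 4.17 = 1520.713.
∂Q_x/∂I = +0.0444, so E_I = 0.0444·(56000/1520.713) ≈ 1.635.
E_I > 1: normal good (luxury).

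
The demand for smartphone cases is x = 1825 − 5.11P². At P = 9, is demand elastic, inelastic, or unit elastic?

inelastic

At P = 9, x = 1411.09.
dx/dP = −2·5.11·P = −91.98.
Point elasticity E = (dx/dP)·(P/x) = -91.98 × 9/1411.09 ≈ -0.587.
|E| ≈ 0.587 < 1, so demand is inelastic.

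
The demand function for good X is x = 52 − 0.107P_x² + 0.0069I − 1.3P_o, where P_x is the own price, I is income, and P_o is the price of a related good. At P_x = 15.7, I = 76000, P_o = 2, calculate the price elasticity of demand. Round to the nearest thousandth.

-0.096

Evaluating quantity at (P_x, I, P_o) gives x = 52 − 0.107(15.7)² + 0.0069(76000) − 1.3(2) = 52 − 26.3744 + 524.4 − 2.6 = 547.4256.
∂x/∂P_x = −2·0.107·P_x = -3.3598, so E_p = -3.3598·(15.7/547.4256) ≈ -0.096.
|E_p| < 1: demand is inelastic.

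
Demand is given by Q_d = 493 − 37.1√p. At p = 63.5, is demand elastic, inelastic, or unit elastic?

At p = 63.5, Q_d = 197.3616.
dQ_d/dp = −37.1/(2√p) = −37.1/(2·7.9687).
Point elasticity E = (dQ_d/dp)·(p/Q_d) = -2.3279 × 63.5/197.3616 ≈ -0.749.
|E| ≈ 0.749 < 1, so demand is inelastic.

inelastic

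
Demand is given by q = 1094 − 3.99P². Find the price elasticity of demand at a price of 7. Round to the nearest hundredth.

-0.44

At P = 7, q = 898.49.
dq/dP = −2·3.99·P = −55.86.
Point elasticity E = (dq/dP)·(P/q) = -55.86 × 7/898.49 ≈ -0.44.
|E| < 1, so demand is inelastic at this price.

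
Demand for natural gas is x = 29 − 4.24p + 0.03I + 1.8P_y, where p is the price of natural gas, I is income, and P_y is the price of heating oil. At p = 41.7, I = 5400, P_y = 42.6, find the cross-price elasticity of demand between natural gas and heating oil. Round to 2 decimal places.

First evaluate x: 29 − 4.24(41.7) + 0.03(5400) + 1.8(42.6) = 29 − 176.808 + 162 + 76.68 = 90.872.
∂x/∂P_y = +1.8, so E_xy = 1.8·(42.6/90.872) ≈ 0.84.
E_xy > 0: the goods are substitutes.

0.84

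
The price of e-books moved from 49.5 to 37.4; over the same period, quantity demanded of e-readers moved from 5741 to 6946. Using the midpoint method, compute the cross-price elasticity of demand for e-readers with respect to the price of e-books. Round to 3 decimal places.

%ΔQ_x = (6946 − 5741)/[(5741+6946)/2] = 1205/6343.5 ≈ 0.1900.
%ΔP_y = (37.4 − 49.5)/[(49.5+37.4)/2] ≈ -0.2785.
E_xy = 0.1900/-0.2785 ≈ -0.682.
E_xy < 0, so e-readers and e-books are complements.

-0.682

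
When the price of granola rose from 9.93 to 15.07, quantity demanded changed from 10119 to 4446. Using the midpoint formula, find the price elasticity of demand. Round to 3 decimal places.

-1.894

%Δq = (4446 − 10119)/[(10119 + 4446)/2] = -5673/7282.5 ≈ -0.7790.
%ΔP = (15.07 − 9.93)/[(9.93 + 15.07)/2] = 5.14/12.5 ≈ 0.4112.
Arc elasticity E = %Δq/%ΔP ≈ -0.7790/0.4112 ≈ -1.894.
|E| > 1: demand is elastic over this range.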